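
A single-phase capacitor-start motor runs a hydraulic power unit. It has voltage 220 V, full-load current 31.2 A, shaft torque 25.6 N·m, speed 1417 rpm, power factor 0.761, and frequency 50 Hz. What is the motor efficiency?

72.7 %

ω = 2π × 1417/60 = 148.4 rad/s; P_out = τω = 25.6 × 148.4 = 3799 W
P_in = V·I·cosφ = 220 × 31.2 × 0.761 = 5224 W
η = P_out / P_in = 3799 / 5224 = 0.727 = 72.7%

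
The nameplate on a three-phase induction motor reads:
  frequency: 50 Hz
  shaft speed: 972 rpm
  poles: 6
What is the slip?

n_s = 120f/p = 120×50/6 = 1000 rpm
s = (n_s − n)/n_s = (1000 − 972)/1000 = 0.0280

2.80 %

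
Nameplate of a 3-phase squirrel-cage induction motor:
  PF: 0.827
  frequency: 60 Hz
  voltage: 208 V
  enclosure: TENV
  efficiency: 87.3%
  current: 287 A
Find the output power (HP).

100 HP

P_in = √3·V·I·cosφ = 1.732 × 208 × 287 × 0.827 = 85506 W
P_out = η·P_in = 0.873 × 85506 = 74647 W
= 74647/746 = 100 HP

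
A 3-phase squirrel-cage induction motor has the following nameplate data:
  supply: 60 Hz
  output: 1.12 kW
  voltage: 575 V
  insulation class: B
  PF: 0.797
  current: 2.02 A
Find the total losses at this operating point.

483 W

P_in = √3·V·I·cosφ = 1.732×575×2.02×0.797 = 1603 W
P_out = 1120 W
Losses = P_in − P_out = 1603 − 1120 = 483 W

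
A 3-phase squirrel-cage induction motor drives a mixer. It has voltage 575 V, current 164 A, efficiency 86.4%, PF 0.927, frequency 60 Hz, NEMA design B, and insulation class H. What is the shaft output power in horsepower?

P_in = √3·V·I·cosφ = 1.732 × 575 × 164 × 0.927 = 151405 W
P_out = η·P_in = 0.864 × 151405 = 130814 W
= 130814/746 = 175 HP

175 HP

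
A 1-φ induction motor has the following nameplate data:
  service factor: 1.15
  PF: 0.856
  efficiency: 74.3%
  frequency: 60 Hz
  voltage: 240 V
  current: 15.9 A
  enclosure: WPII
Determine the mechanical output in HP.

P_in = V·I·cosφ = 240 × 15.9 × 0.856 = 3266 W
P_out = η·P_in = 0.743 × 3266 = 2427 W
= 2427/746 = 3.25 HP

3.25 HP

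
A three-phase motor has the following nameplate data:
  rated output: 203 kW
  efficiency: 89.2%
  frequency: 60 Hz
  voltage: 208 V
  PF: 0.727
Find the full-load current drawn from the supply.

869 A

P_out = 203 kW = 203000 W
P_in = P_out / η = 203000 / 0.892 = 227578 W
I_L = P_in / (√3·V_L·cosφ) = 227578 / (1.732 × 208 × 0.727) = 869 A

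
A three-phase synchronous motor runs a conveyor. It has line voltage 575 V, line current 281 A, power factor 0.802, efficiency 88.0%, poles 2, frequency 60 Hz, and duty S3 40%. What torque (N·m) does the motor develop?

524 N·m

P_in = √3·V·I·cosφ = 1.732 × 575 × 281 × 0.802 = 224438 W
P_out = η·P_in = 0.88 × 224438 = 197505 W
n = n_s = 120×60/2 = 3600 rpm (synchronous)
ω = 2π×3600/60 = 377 rad/s
τ = P_out/ω = 197505/377 = 524 N·m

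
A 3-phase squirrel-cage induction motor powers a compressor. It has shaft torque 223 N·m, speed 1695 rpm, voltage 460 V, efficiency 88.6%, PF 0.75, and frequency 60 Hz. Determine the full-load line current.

74.8 A

ω = 2π×1695/60 = 177.5 rad/s; P_out = τω = 223 × 177.5 = 39583 W
P_in = P_out / η = 39583 / 0.886 = 44676 W
I_L = P_in / (√3·V_L·cosφ) = 44676 / (1.732 × 460 × 0.75) = 74.8 A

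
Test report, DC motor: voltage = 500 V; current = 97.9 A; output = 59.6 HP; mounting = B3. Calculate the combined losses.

P_in = V·I = 500×97.9 = 48950 W
P_out = 59.6×746 = 44462 W
Losses = P_in − P_out = 48950 − 44462 = 4488 W

4.49 kW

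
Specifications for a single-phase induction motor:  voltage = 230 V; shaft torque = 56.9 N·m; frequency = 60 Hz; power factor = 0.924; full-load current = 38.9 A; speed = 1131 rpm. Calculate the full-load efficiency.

ω = 2π × 1131/60 = 118.4 rad/s; P_out = τω = 56.9 × 118.4 = 6737 W
P_in = V·I·cosφ = 230 × 38.9 × 0.924 = 8267 W
η = P_out / P_in = 6737 / 8267 = 0.815 = 81.5%

81.5 %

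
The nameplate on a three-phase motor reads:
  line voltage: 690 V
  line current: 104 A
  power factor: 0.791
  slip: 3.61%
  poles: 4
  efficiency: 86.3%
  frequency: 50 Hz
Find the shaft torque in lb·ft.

P_in = √3·V·I·cosφ = 1.732 × 690 × 104 × 0.791 = 98312 W
P_out = η·P_in = 0.863 × 98312 = 84843 W
n_s = 120×50/4 = 1500 rpm; n = 1500×(1−0.0361) = 1446 rpm
ω = 2π×1446/60 = 151.4 rad/s
τ = P_out/ω = 84843/151.4 = 560.4 N·m
In lb·ft: 560.4/1.356 = 413 lb·ft

413 lb·ft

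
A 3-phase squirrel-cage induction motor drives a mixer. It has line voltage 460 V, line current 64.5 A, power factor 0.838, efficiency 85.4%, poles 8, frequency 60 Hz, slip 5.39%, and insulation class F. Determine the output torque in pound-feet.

304 lb·ft

P_in = √3·V·I·cosφ = 1.732 × 460 × 64.5 × 0.838 = 43064 W
P_out = η·P_in = 0.854 × 43064 = 36777 W
n_s = 120×60/8 = 900 rpm; n = 900×(1−0.0539) = 851 rpm
ω = 2π×851/60 = 89.12 rad/s
τ = P_out/ω = 36777/89.12 = 412.7 N·m
In lb·ft: 412.7/1.356 = 304 lb·ft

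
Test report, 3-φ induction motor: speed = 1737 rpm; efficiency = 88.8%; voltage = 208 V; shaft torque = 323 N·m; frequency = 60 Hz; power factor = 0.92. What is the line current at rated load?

200 A

ω = 2π×1737/60 = 181.9 rad/s; P_out = τω = 323 × 181.9 = 58754 W
P_in = P_out / η = 58754 / 0.888 = 66164 W
I_L = P_in / (√3·V_L·cosφ) = 66164 / (1.732 × 208 × 0.92) = 200 A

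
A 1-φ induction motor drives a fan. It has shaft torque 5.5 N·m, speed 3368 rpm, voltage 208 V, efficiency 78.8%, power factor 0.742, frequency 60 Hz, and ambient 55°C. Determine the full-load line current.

ω = 2π×3368/60 = 352.7 rad/s; P_out = τω = 5.5 × 352.7 = 1940 W
P_in = P_out / η = 1940 / 0.788 = 2462 W
I = P_in / (V·cosφ) = 2462 / (208 × 0.742) = 16 A

16 A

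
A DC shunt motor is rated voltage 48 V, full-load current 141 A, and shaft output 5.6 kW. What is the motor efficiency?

82.7 %

P_out = 5.6 kW = 5600 W
P_in = V·I = 48 × 141 = 6768 W
η = P_out / P_in = 5600 / 6768 = 0.827 = 82.7%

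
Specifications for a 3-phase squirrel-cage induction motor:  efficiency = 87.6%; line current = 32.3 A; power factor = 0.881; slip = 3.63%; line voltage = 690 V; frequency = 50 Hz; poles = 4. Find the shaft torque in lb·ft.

P_in = √3·V·I·cosφ = 1.732 × 690 × 32.3 × 0.881 = 34008 W
P_out = η·P_in = 0.876 × 34008 = 29791 W
n_s = 120×50/4 = 1500 rpm; n = 1500×(1−0.0363) = 1446 rpm
ω = 2π×1446/60 = 151.4 rad/s
τ = P_out/ω = 29791/151.4 = 196.8 N·m
In lb·ft: 196.8/1.356 = 145 lb·ft

145 lb·ft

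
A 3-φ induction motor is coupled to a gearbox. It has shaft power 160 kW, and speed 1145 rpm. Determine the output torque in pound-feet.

984 lb·ft

ω = 2π × 1145/60 = 119.9 rad/s
τ = P/ω = 160000/119.9 = 1334 N·m
In lb·ft: 1334/1.356 = 984 lb·ft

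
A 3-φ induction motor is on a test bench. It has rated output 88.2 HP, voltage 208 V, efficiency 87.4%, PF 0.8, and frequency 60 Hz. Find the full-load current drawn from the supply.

261 A

P_out = 88.2 × 746 = 65797 W
P_in = P_out / η = 65797 / 0.874 = 75283 W
I_L = P_in / (√3·V_L·cosφ) = 75283 / (1.732 × 208 × 0.8) = 261 A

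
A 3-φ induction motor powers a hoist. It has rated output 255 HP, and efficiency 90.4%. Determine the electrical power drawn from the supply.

210 kW

P_out = 255 × 746 = 190230 W
P_in = P_out/η = 190230/0.904 = 210431 W = 210 kW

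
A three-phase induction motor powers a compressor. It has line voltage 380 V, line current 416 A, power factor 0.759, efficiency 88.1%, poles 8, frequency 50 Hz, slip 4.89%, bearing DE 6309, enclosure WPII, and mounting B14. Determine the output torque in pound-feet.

P_in = √3·V·I·cosφ = 1.732 × 380 × 416 × 0.759 = 207810 W
P_out = η·P_in = 0.881 × 207810 = 183081 W
n_s = 120×50/8 = 750 rpm; n = 750×(1−0.0489) = 713 rpm
ω = 2π×713/60 = 74.67 rad/s
τ = P_out/ω = 183081/74.67 = 2452 N·m
In lb·ft: 2452/1.356 = 1810 lb·ft

1810 lb·ft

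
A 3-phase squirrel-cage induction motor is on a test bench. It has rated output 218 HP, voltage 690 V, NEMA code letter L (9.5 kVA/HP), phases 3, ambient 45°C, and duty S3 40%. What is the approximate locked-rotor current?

1730 A

S_LR = 9.5 × 218 = 2071 kVA
I_LR = S_LR/(√3·V_L) = 2071000/(1.732×690) = 1730 A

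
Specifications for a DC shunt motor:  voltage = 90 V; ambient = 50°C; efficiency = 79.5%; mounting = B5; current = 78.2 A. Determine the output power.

5.6 kW

P_in = V·I = 90 × 78.2 = 7038 W
P_out = η·P_in = 0.795 × 7038 = 5595 W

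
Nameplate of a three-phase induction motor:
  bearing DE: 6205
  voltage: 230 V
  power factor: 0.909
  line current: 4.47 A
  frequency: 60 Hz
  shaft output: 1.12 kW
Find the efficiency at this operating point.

P_out = 1.12 kW = 1120 W
P_in = √3·V_L·I_L·cosφ = 1.732 × 230 × 4.47 × 0.909 = 1619 W
η = P_out / P_in = 1120 / 1619 = 0.692 = 69.2%

69.2 %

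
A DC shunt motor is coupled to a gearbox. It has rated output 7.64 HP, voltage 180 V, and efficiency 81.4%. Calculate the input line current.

P_out = 7.64 × 746 = 5699 W
P_in = P_out / η = 5699 / 0.814 = 7001 W
I = P_in / V = 7001 / 180 = 38.9 A

38.9 A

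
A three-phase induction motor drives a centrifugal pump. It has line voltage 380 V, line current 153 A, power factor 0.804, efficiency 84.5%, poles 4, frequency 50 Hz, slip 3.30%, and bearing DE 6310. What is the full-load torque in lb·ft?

332 lb·ft

P_in = √3·V·I·cosφ = 1.732 × 380 × 153 × 0.804 = 80962 W
P_out = η·P_in = 0.845 × 80962 = 68413 W
n_s = 120×50/4 = 1500 rpm; n = 1500×(1−0.033) = 1451 rpm
ω = 2π×1451/60 = 151.9 rad/s
τ = P_out/ω = 68413/151.9 = 450.4 N·m
In lb·ft: 450.4/1.356 = 332 lb·ft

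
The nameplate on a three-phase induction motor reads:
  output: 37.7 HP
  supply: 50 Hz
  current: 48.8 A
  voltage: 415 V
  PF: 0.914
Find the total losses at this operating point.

P_in = √3·V·I·cosφ = 1.732×415×48.8×0.914 = 32060 W
P_out = 37.7×746 = 28124 W
Losses = P_in − P_out = 32060 − 28124 = 3936 W

3940 W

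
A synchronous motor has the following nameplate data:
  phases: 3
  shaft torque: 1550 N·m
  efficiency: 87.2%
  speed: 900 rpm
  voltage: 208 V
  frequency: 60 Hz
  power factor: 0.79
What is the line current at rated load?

589 A

ω = 2π×900/60 = 94.25 rad/s; P_out = τω = 1550 × 94.25 = 146088 W
P_in = P_out / η = 146088 / 0.872 = 167532 W
I_L = P_in / (√3·V_L·cosφ) = 167532 / (1.732 × 208 × 0.79) = 589 A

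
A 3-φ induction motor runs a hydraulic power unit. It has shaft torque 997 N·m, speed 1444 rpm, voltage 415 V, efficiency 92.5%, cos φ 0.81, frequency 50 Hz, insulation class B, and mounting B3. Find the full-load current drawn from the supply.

280 A

ω = 2π×1444/60 = 151.2 rad/s; P_out = τω = 997 × 151.2 = 150746 W
P_in = P_out / η = 150746 / 0.925 = 162969 W
I_L = P_in / (√3·V_L·cosφ) = 162969 / (1.732 × 415 × 0.81) = 280 A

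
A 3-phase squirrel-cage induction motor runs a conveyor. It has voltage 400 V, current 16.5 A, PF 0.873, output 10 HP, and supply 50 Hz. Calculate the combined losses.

P_in = √3·V·I·cosφ = 1.732×400×16.5×0.873 = 9979 W
P_out = 10×746 = 7460 W
Losses = P_in − P_out = 9979 − 7460 = 2519 W

2.52 kW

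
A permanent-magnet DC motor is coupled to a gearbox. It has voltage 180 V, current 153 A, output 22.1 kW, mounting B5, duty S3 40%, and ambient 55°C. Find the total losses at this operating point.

P_in = V·I = 180×153 = 27540 W
P_out = 22100 W
Losses = P_in − P_out = 27540 − 22100 = 5440 W

5440 W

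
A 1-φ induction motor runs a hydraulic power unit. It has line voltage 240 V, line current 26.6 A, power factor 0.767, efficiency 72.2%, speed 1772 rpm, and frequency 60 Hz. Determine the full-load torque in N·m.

19.1 N·m

P_in = V·I·cosφ = 240 × 26.6 × 0.767 = 4897 W
P_out = η·P_in = 0.722 × 4897 = 3536 W
n = 1772 rpm
ω = 2π×1772/60 = 185.6 rad/s
τ = P_out/ω = 3536/185.6 = 19.1 N·m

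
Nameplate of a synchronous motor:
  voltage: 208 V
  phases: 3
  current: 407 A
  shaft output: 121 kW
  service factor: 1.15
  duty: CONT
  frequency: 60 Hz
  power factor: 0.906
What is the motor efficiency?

91.1 %

P_out = 121 kW = 121000 W
P_in = √3·V_L·I_L·cosφ = 1.732 × 208 × 407 × 0.906 = 132842 W
η = P_out / P_in = 121000 / 132842 = 0.911 = 91.1%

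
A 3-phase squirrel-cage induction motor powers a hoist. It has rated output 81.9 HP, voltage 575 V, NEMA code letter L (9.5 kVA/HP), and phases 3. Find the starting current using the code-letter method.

S_LR = 9.5 × 81.9 = 778.05 kVA
I_LR = S_LR/(√3·V_L) = 778050/(1.732×575) = 781 A

781 A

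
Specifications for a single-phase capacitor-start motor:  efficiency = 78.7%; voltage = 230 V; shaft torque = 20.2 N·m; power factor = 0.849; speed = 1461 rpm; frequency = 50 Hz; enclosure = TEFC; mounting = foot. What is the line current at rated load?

20.1 A

ω = 2π×1461/60 = 153 rad/s; P_out = τω = 20.2 × 153 = 3091 W
P_in = P_out / η = 3091 / 0.787 = 3928 W
I = P_in / (V·cosφ) = 3928 / (230 × 0.849) = 20.1 A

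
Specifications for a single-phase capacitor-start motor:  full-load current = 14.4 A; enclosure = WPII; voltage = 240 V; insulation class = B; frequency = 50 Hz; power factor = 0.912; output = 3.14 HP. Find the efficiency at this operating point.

P_out = 3.14 × 746 = 2342 W
P_in = V·I·cosφ = 240 × 14.4 × 0.912 = 3152 W
η = P_out / P_in = 2342 / 3152 = 0.743 = 74.3%

74.3 %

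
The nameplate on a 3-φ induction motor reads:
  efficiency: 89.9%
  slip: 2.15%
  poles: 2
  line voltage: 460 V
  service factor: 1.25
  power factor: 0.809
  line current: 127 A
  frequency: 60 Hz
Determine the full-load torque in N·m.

P_in = √3·V·I·cosφ = 1.732 × 460 × 127 × 0.809 = 81857 W
P_out = η·P_in = 0.899 × 81857 = 73589 W
n_s = 120×60/2 = 3600 rpm; n = 3600×(1−0.0215) = 3523 rpm
ω = 2π×3523/60 = 368.9 rad/s
τ = P_out/ω = 73589/368.9 = 199 N·m

199 N·m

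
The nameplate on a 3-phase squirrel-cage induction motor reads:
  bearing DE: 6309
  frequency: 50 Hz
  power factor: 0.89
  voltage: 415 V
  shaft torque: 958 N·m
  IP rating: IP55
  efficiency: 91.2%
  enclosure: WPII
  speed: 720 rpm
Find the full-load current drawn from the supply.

ω = 2π×720/60 = 75.4 rad/s; P_out = τω = 958 × 75.4 = 72233 W
P_in = P_out / η = 72233 / 0.912 = 79203 W
I_L = P_in / (√3·V_L·cosφ) = 79203 / (1.732 × 415 × 0.89) = 124 A

124 A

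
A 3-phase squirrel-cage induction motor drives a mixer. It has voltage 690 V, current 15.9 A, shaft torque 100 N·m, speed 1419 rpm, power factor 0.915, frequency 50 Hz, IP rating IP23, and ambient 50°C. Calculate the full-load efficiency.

ω = 2π × 1419/60 = 148.6 rad/s; P_out = τω = 100 × 148.6 = 14860 W
P_in = √3·V_L·I_L·cosφ = 1.732 × 690 × 15.9 × 0.915 = 17387 W
η = P_out / P_in = 14860 / 17387 = 0.855 = 85.5%

85.5 %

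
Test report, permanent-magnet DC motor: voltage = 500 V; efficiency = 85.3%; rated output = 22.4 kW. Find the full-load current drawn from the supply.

P_out = 22.4 kW = 22400 W
P_in = P_out / η = 22400 / 0.853 = 26260 W
I = P_in / V = 26260 / 500 = 52.5 A

52.5 A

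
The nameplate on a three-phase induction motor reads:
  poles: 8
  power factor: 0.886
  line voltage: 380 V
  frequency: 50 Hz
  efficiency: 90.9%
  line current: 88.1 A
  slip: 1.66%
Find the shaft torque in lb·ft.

446 lb·ft

P_in = √3·V·I·cosφ = 1.732 × 380 × 88.1 × 0.886 = 51374 W
P_out = η·P_in = 0.909 × 51374 = 46699 W
n_s = 120×50/8 = 750 rpm; n = 750×(1−0.0166) = 738 rpm
ω = 2π×738/60 = 77.28 rad/s
τ = P_out/ω = 46699/77.28 = 604.3 N·m
In lb·ft: 604.3/1.356 = 446 lb·ft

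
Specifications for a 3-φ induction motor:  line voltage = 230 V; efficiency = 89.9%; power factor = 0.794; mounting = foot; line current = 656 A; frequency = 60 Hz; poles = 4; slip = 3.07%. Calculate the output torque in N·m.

P_in = √3·V·I·cosφ = 1.732 × 230 × 656 × 0.794 = 207491 W
P_out = η·P_in = 0.899 × 207491 = 186534 W
n_s = 120×60/4 = 1800 rpm; n = 1800×(1−0.0307) = 1745 rpm
ω = 2π×1745/60 = 182.7 rad/s
τ = P_out/ω = 186534/182.7 = 1020 N·m

1020 N·m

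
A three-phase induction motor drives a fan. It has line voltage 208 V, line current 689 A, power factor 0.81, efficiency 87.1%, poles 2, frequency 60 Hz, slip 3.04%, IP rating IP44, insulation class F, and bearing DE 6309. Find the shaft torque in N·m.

P_in = √3·V·I·cosφ = 1.732 × 208 × 689 × 0.81 = 201055 W
P_out = η·P_in = 0.871 × 201055 = 175119 W
n_s = 120×60/2 = 3600 rpm; n = 3600×(1−0.0304) = 3491 rpm
ω = 2π×3491/60 = 365.6 rad/s
τ = P_out/ω = 175119/365.6 = 479 N·m

479 N·m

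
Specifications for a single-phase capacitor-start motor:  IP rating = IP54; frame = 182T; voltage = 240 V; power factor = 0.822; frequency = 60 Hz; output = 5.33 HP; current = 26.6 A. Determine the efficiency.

P_out = 5.33 × 746 = 3976 W
P_in = V·I·cosφ = 240 × 26.6 × 0.822 = 5248 W
η = P_out / P_in = 3976 / 5248 = 0.758 = 75.8%

75.8 %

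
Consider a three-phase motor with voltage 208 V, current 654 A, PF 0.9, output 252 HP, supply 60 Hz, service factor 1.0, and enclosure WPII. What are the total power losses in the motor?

P_in = √3·V·I·cosφ = 1.732×208×654×0.9 = 212047 W
P_out = 252×746 = 187992 W
Losses = P_in − P_out = 212047 − 187992 = 24055 W

24.1 kW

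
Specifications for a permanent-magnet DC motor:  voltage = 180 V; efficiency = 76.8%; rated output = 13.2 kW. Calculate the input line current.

P_out = 13.2 kW = 13200 W
P_in = P_out / η = 13200 / 0.768 = 17188 W
I = P_in / V = 17188 / 180 = 95.5 A

95.5 A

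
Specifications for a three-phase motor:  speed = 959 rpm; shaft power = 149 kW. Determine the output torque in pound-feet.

1090 lb·ft

ω = 2π × 959/60 = 100.4 rad/s
τ = P/ω = 149000/100.4 = 1484 N·m
In lb·ft: 1484/1.356 = 1090 lb·ft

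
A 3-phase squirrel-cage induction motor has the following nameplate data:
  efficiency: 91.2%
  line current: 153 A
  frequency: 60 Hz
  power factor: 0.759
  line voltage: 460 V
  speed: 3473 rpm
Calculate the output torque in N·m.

232 N·m

P_in = √3·V·I·cosφ = 1.732 × 460 × 153 × 0.759 = 92521 W
P_out = η·P_in = 0.912 × 92521 = 84379 W
n = 3473 rpm
ω = 2π×3473/60 = 363.7 rad/s
τ = P_out/ω = 84379/363.7 = 232 N·m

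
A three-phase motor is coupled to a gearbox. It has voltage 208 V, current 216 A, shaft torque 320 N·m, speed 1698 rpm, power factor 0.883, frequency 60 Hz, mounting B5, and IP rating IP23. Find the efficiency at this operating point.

ω = 2π × 1698/60 = 177.8 rad/s; P_out = τω = 320 × 177.8 = 56896 W
P_in = √3·V_L·I_L·cosφ = 1.732 × 208 × 216 × 0.883 = 68711 W
η = P_out / P_in = 56896 / 68711 = 0.828 = 82.8%

82.8 %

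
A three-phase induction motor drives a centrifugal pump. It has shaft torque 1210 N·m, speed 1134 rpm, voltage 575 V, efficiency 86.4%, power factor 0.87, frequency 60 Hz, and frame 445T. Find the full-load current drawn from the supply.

192 A

ω = 2π×1134/60 = 118.8 rad/s; P_out = τω = 1210 × 118.8 = 143748 W
P_in = P_out / η = 143748 / 0.864 = 166375 W
I_L = P_in / (√3·V_L·cosφ) = 166375 / (1.732 × 575 × 0.87) = 192 A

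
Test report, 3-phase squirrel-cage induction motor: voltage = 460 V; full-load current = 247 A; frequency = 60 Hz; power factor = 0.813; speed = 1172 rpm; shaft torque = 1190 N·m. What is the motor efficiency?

ω = 2π × 1172/60 = 122.7 rad/s; P_out = τω = 1190 × 122.7 = 146013 W
P_in = √3·V_L·I_L·cosφ = 1.732 × 460 × 247 × 0.813 = 159990 W
η = P_out / P_in = 146013 / 159990 = 0.913 = 91.3%

91.3 %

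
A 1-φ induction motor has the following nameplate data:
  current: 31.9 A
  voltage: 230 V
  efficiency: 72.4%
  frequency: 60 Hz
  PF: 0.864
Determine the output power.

P_in = V·I·cosφ = 230 × 31.9 × 0.864 = 6339 W
P_out = η·P_in = 0.724 × 6339 = 4589 W

4.59 kW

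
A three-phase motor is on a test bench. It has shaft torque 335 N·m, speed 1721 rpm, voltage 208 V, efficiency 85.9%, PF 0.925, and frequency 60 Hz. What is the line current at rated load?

ω = 2π×1721/60 = 180.2 rad/s; P_out = τω = 335 × 180.2 = 60367 W
P_in = P_out / η = 60367 / 0.859 = 70276 W
I_L = P_in / (√3·V_L·cosφ) = 70276 / (1.732 × 208 × 0.925) = 211 A

211 A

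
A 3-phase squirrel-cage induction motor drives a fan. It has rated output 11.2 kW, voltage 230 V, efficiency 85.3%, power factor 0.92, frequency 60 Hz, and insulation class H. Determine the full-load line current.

35.8 A

P_out = 11.2 kW = 11200 W
P_in = P_out / η = 11200 / 0.853 = 13130 W
I_L = P_in / (√3·V_L·cosφ) = 13130 / (1.732 × 230 × 0.92) = 35.8 A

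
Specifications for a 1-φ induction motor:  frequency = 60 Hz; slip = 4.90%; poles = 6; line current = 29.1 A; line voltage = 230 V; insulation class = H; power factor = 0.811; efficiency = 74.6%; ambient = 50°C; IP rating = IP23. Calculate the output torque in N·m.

33.9 N·m

P_in = V·I·cosφ = 230 × 29.1 × 0.811 = 5428 W
P_out = η·P_in = 0.746 × 5428 = 4049 W
n_s = 120×60/6 = 1200 rpm; n = 1200×(1−0.049) = 1141 rpm
ω = 2π×1141/60 = 119.5 rad/s
τ = P_out/ω = 4049/119.5 = 33.9 N·m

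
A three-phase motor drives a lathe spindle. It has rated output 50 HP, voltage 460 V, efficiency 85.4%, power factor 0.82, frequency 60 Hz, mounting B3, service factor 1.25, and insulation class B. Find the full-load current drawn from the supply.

66.9 A

P_out = 50 × 746 = 37300 W
P_in = P_out / η = 37300 / 0.854 = 43677 W
I_L = P_in / (√3·V_L·cosφ) = 43677 / (1.732 × 460 × 0.82) = 66.9 A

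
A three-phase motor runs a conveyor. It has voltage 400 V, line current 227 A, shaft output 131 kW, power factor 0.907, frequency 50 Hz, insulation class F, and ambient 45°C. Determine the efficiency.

P_out = 131 kW = 131000 W
P_in = √3·V_L·I_L·cosφ = 1.732 × 400 × 227 × 0.907 = 142640 W
η = P_out / P_in = 131000 / 142640 = 0.918 = 91.8%

91.8 %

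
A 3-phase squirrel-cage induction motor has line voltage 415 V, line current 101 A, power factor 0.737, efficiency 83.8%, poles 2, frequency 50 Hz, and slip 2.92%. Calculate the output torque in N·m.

147 N·m

P_in = √3·V·I·cosφ = 1.732 × 415 × 101 × 0.737 = 53504 W
P_out = η·P_in = 0.838 × 53504 = 44836 W
n_s = 120×50/2 = 3000 rpm; n = 3000×(1−0.0292) = 2912 rpm
ω = 2π×2912/60 = 304.9 rad/s
τ = P_out/ω = 44836/304.9 = 147 N·m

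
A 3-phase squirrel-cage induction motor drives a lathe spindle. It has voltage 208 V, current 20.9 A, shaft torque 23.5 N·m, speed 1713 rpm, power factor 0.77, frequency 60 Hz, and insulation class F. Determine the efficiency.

72.7 %

ω = 2π × 1713/60 = 179.4 rad/s; P_out = τω = 23.5 × 179.4 = 4216 W
P_in = √3·V_L·I_L·cosφ = 1.732 × 208 × 20.9 × 0.77 = 5798 W
η = P_out / P_in = 4216 / 5798 = 0.727 = 72.7%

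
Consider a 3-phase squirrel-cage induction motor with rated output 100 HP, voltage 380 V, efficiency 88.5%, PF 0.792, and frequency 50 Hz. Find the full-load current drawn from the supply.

P_out = 100 × 746 = 74600 W
P_in = P_out / η = 74600 / 0.885 = 84294 W
I_L = P_in / (√3·V_L·cosφ) = 84294 / (1.732 × 380 × 0.792) = 162 A

162 A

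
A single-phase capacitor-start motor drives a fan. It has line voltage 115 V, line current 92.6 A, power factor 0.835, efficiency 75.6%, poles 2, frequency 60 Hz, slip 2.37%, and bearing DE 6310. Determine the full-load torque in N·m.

18.3 N·m

P_in = V·I·cosφ = 115 × 92.6 × 0.835 = 8892 W
P_out = η·P_in = 0.756 × 8892 = 6722 W
n_s = 120×60/2 = 3600 rpm; n = 3600×(1−0.0237) = 3515 rpm
ω = 2π×3515/60 = 368.1 rad/s
τ = P_out/ω = 6722/368.1 = 18.3 N·m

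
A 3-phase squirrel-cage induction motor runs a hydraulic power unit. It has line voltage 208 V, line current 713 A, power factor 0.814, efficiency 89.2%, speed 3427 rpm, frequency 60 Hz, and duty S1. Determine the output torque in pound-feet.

383 lb·ft

P_in = √3·V·I·cosφ = 1.732 × 208 × 713 × 0.814 = 209086 W
P_out = η·P_in = 0.892 × 209086 = 186505 W
n = 3427 rpm
ω = 2π×3427/60 = 358.9 rad/s
τ = P_out/ω = 186505/358.9 = 519.7 N·m
In lb·ft: 519.7/1.356 = 383 lb·ft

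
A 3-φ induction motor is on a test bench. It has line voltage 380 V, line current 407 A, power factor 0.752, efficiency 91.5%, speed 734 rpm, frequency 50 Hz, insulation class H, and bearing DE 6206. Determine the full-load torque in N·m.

P_in = √3·V·I·cosφ = 1.732 × 380 × 407 × 0.752 = 201439 W
P_out = η·P_in = 0.915 × 201439 = 184317 W
n = 734 rpm
ω = 2π×734/60 = 76.86 rad/s
τ = P_out/ω = 184317/76.86 = 2400 N·m

2400 N·m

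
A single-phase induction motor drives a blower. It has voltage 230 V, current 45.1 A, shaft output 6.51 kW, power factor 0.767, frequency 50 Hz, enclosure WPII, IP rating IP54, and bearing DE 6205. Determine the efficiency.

P_out = 6.51 kW = 6510 W
P_in = V·I·cosφ = 230 × 45.1 × 0.767 = 7956 W
η = P_out / P_in = 6510 / 7956 = 0.818 = 81.8%

81.8 %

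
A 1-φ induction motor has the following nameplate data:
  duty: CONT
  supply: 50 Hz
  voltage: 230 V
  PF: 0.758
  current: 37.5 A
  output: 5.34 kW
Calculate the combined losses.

1.2 kW

P_in = V·I·cosφ = 230×37.5×0.758 = 6538 W
P_out = 5340 W
Losses = P_in − P_out = 6538 − 5340 = 1198 W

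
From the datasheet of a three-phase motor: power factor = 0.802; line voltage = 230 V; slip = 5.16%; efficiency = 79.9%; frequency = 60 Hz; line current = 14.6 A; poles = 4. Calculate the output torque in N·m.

20.8 N·m

P_in = √3·V·I·cosφ = 1.732 × 230 × 14.6 × 0.802 = 4664 W
P_out = η·P_in = 0.799 × 4664 = 3727 W
n_s = 120×60/4 = 1800 rpm; n = 1800×(1−0.0516) = 1707 rpm
ω = 2π×1707/60 = 178.8 rad/s
τ = P_out/ω = 3727/178.8 = 20.8 N·m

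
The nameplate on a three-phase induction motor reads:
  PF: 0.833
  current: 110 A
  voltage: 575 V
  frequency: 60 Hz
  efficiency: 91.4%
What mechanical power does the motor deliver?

83.4 kW

P_in = √3·V·I·cosφ = 1.732 × 575 × 110 × 0.833 = 91254 W
P_out = η·P_in = 0.914 × 91254 = 83406 W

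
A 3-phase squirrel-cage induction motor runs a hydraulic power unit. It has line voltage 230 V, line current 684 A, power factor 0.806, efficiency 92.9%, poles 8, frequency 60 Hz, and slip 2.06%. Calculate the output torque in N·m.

P_in = √3·V·I·cosφ = 1.732 × 230 × 684 × 0.806 = 219617 W
P_out = η·P_in = 0.929 × 219617 = 204024 W
n_s = 120×60/8 = 900 rpm; n = 900×(1−0.0206) = 881 rpm
ω = 2π×881/60 = 92.26 rad/s
τ = P_out/ω = 204024/92.26 = 2210 N·m

2210 N·m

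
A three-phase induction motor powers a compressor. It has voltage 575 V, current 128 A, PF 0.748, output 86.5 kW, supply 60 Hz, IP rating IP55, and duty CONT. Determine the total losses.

P_in = √3·V·I·cosφ = 1.732×575×128×0.748 = 95351 W
P_out = 86500 W
Losses = P_in − P_out = 95351 − 86500 = 8851 W

8850 W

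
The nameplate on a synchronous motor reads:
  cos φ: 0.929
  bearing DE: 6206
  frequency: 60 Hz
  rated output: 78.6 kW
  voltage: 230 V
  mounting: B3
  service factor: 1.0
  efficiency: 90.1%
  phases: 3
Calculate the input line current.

236 A

P_out = 78.6 kW = 78600 W
P_in = P_out / η = 78600 / 0.901 = 87236 W
I_L = P_in / (√3·V_L·cosφ) = 87236 / (1.732 × 230 × 0.929) = 236 A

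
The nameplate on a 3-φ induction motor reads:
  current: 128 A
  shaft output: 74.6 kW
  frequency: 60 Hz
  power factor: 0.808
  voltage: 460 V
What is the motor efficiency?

90.5 %

P_out = 74.6 kW = 74600 W
P_in = √3·V_L·I_L·cosφ = 1.732 × 460 × 128 × 0.808 = 82400 W
η = P_out / P_in = 74600 / 82400 = 0.905 = 90.5%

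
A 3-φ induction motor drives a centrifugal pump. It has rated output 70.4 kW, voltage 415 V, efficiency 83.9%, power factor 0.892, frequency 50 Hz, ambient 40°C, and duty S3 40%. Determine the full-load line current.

131 A

P_out = 70.4 kW = 70400 W
P_in = P_out / η = 70400 / 0.839 = 83909 W
I_L = P_in / (√3·V_L·cosφ) = 83909 / (1.732 × 415 × 0.892) = 131 A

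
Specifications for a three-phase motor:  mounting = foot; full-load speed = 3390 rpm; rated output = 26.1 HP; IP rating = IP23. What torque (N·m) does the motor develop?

54.8 N·m

P_out = 26.1 × 746 = 19471 W
ω = 2π × 3390/60 = 355 rad/s
τ = P_out/ω = 19471/355 = 54.8 N·m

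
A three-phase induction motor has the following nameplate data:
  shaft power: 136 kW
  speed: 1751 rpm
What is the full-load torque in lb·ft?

ω = 2π × 1751/60 = 183.4 rad/s
τ = P/ω = 136000/183.4 = 741.5 N·m
In lb·ft: 741.5/1.356 = 547 lb·ft

547 lb·ft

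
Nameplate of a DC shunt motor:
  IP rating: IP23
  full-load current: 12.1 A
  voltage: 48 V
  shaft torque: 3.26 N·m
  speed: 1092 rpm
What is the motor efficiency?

ω = 2π × 1092/60 = 114.4 rad/s; P_out = τω = 3.26 × 114.4 = 373 W
P_in = V·I = 48 × 12.1 = 581 W
η = P_out / P_in = 373 / 581 = 0.642 = 64.2%

64.2 %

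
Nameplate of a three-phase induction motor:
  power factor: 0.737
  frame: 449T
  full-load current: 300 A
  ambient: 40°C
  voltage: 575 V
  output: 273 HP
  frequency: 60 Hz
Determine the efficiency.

P_out = 273 × 746 = 203658 W
P_in = √3·V_L·I_L·cosφ = 1.732 × 575 × 300 × 0.737 = 220193 W
η = P_out / P_in = 203658 / 220193 = 0.925 = 92.5%

92.5 %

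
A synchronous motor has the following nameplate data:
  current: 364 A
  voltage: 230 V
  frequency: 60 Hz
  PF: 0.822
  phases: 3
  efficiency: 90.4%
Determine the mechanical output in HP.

P_in = √3·V·I·cosφ = 1.732 × 230 × 364 × 0.822 = 119192 W
P_out = η·P_in = 0.904 × 119192 = 107750 W
= 107750/746 = 144 HP

144 HP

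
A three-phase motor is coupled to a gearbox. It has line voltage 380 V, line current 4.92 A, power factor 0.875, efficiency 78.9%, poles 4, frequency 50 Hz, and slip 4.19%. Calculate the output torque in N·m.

14.9 N·m

P_in = √3·V·I·cosφ = 1.732 × 380 × 4.92 × 0.875 = 2833 W
P_out = η·P_in = 0.789 × 2833 = 2235 W
n_s = 120×50/4 = 1500 rpm; n = 1500×(1−0.0419) = 1437 rpm
ω = 2π×1437/60 = 150.5 rad/s
τ = P_out/ω = 2235/150.5 = 14.9 N·m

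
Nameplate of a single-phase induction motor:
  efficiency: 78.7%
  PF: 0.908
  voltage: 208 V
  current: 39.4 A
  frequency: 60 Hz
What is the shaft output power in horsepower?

7.85 HP

P_in = V·I·cosφ = 208 × 39.4 × 0.908 = 7441 W
P_out = η·P_in = 0.787 × 7441 = 5856 W
= 5856/746 = 7.85 HP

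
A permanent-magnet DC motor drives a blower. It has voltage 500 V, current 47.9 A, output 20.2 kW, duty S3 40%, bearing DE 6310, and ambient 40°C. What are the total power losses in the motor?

P_in = V·I = 500×47.9 = 23950 W
P_out = 20200 W
Losses = P_in − P_out = 23950 − 20200 = 3750 W

3.75 kW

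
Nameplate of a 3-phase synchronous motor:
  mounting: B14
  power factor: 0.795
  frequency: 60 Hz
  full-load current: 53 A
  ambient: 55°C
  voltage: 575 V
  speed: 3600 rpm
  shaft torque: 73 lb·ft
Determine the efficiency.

τ = 73 lb·ft × 1.356 = 98.99 N·m
ω = 2π × 3600/60 = 377 rad/s; P_out = τω = 98.99 × 377 = 37319 W
P_in = √3·V_L·I_L·cosφ = 1.732 × 575 × 53 × 0.795 = 41962 W
η = P_out / P_in = 37319 / 41962 = 0.889 = 88.9%

88.9 %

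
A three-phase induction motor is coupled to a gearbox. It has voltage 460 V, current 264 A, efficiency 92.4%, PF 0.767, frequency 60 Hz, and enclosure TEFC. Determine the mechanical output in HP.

200 HP

P_in = √3·V·I·cosφ = 1.732 × 460 × 264 × 0.767 = 161326 W
P_out = η·P_in = 0.924 × 161326 = 149065 W
= 149065/746 = 200 HP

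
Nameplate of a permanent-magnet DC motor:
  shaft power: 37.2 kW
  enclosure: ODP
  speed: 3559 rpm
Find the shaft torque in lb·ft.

73.6 lb·ft

ω = 2π × 3559/60 = 372.7 rad/s
τ = P/ω = 37200/372.7 = 99.81 N·m
In lb·ft: 99.81/1.356 = 73.6 lb·ft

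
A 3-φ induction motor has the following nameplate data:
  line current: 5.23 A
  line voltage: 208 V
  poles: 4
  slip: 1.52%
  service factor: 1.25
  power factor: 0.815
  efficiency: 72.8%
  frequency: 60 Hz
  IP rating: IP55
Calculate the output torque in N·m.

P_in = √3·V·I·cosφ = 1.732 × 208 × 5.23 × 0.815 = 1536 W
P_out = η·P_in = 0.728 × 1536 = 1118 W
n_s = 120×60/4 = 1800 rpm; n = 1800×(1−0.0152) = 1773 rpm
ω = 2π×1773/60 = 185.7 rad/s
τ = P_out/ω = 1118/185.7 = 6.02 N·m

6.02 N·m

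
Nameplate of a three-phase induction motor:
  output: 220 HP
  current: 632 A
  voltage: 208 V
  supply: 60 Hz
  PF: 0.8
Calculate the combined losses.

P_in = √3·V·I·cosφ = 1.732×208×632×0.8 = 182145 W
P_out = 220×746 = 164120 W
Losses = P_in − P_out = 182145 − 164120 = 18025 W

18000 W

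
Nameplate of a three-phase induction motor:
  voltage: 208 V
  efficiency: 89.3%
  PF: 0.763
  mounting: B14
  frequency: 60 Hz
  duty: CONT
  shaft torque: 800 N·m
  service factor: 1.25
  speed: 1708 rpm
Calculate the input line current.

ω = 2π×1708/60 = 178.9 rad/s; P_out = τω = 800 × 178.9 = 143120 W
P_in = P_out / η = 143120 / 0.893 = 160269 W
I_L = P_in / (√3·V_L·cosφ) = 160269 / (1.732 × 208 × 0.763) = 583 A

583 A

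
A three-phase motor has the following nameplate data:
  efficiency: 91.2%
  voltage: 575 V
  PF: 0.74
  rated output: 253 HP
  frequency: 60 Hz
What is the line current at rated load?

P_out = 253 × 746 = 188738 W
P_in = P_out / η = 188738 / 0.912 = 206950 W
I_L = P_in / (√3·V_L·cosφ) = 206950 / (1.732 × 575 × 0.74) = 281 A

281 A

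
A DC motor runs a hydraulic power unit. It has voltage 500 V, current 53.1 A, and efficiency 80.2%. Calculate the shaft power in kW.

21.3 kW

P_in = V·I = 500 × 53.1 = 26550 W
P_out = η·P_in = 0.802 × 26550 = 21293 W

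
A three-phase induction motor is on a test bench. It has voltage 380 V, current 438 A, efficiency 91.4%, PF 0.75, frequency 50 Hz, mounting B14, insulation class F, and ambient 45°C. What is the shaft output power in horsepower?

265 HP

P_in = √3·V·I·cosφ = 1.732 × 380 × 438 × 0.75 = 216206 W
P_out = η·P_in = 0.914 × 216206 = 197612 W
= 197612/746 = 265 HP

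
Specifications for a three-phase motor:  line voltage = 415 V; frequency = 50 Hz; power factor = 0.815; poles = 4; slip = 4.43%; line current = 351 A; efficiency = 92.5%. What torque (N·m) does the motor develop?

P_in = √3·V·I·cosφ = 1.732 × 415 × 351 × 0.815 = 205618 W
P_out = η·P_in = 0.925 × 205618 = 190197 W
n_s = 120×50/4 = 1500 rpm; n = 1500×(1−0.0443) = 1434 rpm
ω = 2π×1434/60 = 150.2 rad/s
τ = P_out/ω = 190197/150.2 = 1270 N·m

1270 N·m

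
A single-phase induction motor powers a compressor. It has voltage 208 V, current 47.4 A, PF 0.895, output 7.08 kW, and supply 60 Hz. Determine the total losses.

1740 W

P_in = V·I·cosφ = 208×47.4×0.895 = 8824 W
P_out = 7080 W
Losses = P_in − P_out = 8824 − 7080 = 1744 W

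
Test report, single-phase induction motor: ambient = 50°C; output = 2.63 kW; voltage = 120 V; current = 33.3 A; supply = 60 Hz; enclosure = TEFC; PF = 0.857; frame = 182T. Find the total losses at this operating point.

795 W

P_in = V·I·cosφ = 120×33.3×0.857 = 3425 W
P_out = 2630 W
Losses = P_in − P_out = 3425 − 2630 = 795 W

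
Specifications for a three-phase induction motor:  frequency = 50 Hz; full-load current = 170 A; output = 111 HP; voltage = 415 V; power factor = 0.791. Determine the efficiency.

85.7 %

P_out = 111 × 746 = 82806 W
P_in = √3·V_L·I_L·cosφ = 1.732 × 415 × 170 × 0.791 = 96654 W
η = P_out / P_in = 82806 / 96654 = 0.857 = 85.7%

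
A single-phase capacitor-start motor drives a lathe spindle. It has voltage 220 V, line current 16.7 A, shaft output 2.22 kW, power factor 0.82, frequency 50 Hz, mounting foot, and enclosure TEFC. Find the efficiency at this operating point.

P_out = 2.22 kW = 2220 W
P_in = V·I·cosφ = 220 × 16.7 × 0.82 = 3013 W
η = P_out / P_in = 2220 / 3013 = 0.737 = 73.7%

73.7 %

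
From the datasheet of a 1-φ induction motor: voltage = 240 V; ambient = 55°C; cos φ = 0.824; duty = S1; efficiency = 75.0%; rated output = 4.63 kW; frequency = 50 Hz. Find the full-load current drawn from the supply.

P_out = 4.63 kW = 4630 W
P_in = P_out / η = 4630 / 0.750 = 6173 W
I = P_in / (V·cosφ) = 6173 / (240 × 0.824) = 31.2 A

31.2 A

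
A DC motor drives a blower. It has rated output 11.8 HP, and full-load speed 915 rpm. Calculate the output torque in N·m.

91.9 N·m

P_out = 11.8 × 746 = 8803 W
ω = 2π × 915/60 = 95.82 rad/s
τ = P_out/ω = 8803/95.82 = 91.9 N·m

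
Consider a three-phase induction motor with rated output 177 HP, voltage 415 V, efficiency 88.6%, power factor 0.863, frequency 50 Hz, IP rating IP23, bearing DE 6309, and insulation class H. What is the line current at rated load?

240 A

P_out = 177 × 746 = 132042 W
P_in = P_out / η = 132042 / 0.886 = 149032 W
I_L = P_in / (√3·V_L·cosφ) = 149032 / (1.732 × 415 × 0.863) = 240 A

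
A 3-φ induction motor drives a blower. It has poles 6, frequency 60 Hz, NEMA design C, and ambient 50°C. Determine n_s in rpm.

1200 rpm

n_s = 120f/p = 120×60/6 = 1200 rpm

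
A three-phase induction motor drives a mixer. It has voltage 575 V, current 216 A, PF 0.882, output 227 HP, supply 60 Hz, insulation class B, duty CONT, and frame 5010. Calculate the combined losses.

P_in = √3·V·I·cosφ = 1.732×575×216×0.882 = 189731 W
P_out = 227×746 = 169342 W
Losses = P_in − P_out = 189731 − 169342 = 20389 W

20400 W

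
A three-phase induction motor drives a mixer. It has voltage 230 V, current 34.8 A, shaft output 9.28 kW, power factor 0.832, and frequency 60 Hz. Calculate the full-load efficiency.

80.5 %

P_out = 9.28 kW = 9280 W
P_in = √3·V_L·I_L·cosφ = 1.732 × 230 × 34.8 × 0.832 = 11534 W
η = P_out / P_in = 9280 / 11534 = 0.805 = 80.5%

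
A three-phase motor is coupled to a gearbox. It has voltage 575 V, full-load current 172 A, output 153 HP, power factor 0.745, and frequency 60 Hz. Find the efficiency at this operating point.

89.4 %

P_out = 153 × 746 = 114138 W
P_in = √3·V_L·I_L·cosφ = 1.732 × 575 × 172 × 0.745 = 127615 W
η = P_out / P_in = 114138 / 127615 = 0.894 = 89.4%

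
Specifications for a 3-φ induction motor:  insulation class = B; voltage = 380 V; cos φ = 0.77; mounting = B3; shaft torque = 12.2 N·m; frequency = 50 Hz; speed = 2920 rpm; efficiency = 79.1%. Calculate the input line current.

ω = 2π×2920/60 = 305.8 rad/s; P_out = τω = 12.2 × 305.8 = 3731 W
P_in = P_out / η = 3731 / 0.791 = 4717 W
I_L = P_in / (√3·V_L·cosφ) = 4717 / (1.732 × 380 × 0.77) = 9.31 A

9.31 A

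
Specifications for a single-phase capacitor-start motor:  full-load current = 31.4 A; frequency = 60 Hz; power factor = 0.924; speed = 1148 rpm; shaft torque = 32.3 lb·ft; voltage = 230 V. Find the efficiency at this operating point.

78.9 %

τ = 32.3 lb·ft × 1.356 = 43.8 N·m
ω = 2π × 1148/60 = 120.2 rad/s; P_out = τω = 43.8 × 120.2 = 5265 W
P_in = V·I·cosφ = 230 × 31.4 × 0.924 = 6673 W
η = P_out / P_in = 5265 / 6673 = 0.789 = 78.9%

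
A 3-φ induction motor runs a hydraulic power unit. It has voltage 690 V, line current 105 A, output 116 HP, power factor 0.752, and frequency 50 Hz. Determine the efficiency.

91.7 %

P_out = 116 × 746 = 86536 W
P_in = √3·V_L·I_L·cosφ = 1.732 × 690 × 105 × 0.752 = 94364 W
η = P_out / P_in = 86536 / 94364 = 0.917 = 91.7%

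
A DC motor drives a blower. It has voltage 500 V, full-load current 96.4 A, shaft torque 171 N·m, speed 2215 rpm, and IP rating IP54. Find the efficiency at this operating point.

82.3 %

ω = 2π × 2215/60 = 232 rad/s; P_out = τω = 171 × 232 = 39672 W
P_in = V·I = 500 × 96.4 = 48200 W
η = P_out / P_in = 39672 / 48200 = 0.823 = 82.3%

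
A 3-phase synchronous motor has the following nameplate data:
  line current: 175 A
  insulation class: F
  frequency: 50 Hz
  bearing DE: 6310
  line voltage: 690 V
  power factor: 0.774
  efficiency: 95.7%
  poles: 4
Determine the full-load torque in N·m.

P_in = √3·V·I·cosφ = 1.732 × 690 × 175 × 0.774 = 161874 W
P_out = η·P_in = 0.957 × 161874 = 154913 W
n = n_s = 120×50/4 = 1500 rpm (synchronous)
ω = 2π×1500/60 = 157.1 rad/s
τ = P_out/ω = 154913/157.1 = 986 N·m

986 N·m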